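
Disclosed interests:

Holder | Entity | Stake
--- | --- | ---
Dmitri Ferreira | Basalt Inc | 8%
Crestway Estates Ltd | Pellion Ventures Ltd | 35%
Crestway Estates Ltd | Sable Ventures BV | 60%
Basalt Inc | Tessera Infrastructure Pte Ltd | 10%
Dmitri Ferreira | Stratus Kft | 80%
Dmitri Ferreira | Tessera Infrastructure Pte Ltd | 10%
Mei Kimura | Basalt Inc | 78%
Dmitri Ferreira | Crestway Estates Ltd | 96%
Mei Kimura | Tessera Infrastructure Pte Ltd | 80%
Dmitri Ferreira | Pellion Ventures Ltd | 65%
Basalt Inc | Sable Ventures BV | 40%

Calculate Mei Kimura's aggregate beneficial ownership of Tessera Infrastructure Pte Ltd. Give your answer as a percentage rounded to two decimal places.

Mei reaches Tessera along 2 paths.
Via Basalt: 78% × 10% = 7.8%.
Direct stake: 80% = 80%.
Total: 7.8% + 80% = 87.8%.
Rounded: 87.80%.

87.80%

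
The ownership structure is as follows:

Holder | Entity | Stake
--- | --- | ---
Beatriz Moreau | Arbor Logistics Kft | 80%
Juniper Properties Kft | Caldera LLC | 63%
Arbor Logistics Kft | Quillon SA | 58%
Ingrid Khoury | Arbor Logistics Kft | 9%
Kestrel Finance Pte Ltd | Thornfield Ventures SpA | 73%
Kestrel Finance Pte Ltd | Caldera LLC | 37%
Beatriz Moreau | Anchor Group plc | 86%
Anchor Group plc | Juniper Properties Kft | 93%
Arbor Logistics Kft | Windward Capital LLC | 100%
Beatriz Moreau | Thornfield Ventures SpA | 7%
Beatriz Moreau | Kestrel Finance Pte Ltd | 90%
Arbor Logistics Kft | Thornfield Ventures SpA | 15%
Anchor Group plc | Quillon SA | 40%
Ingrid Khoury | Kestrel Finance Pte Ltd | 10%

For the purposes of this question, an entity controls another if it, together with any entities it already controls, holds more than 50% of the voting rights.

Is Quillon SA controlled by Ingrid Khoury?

Ingrid's largest direct stake is 10% in Kestrel, which does not meet the threshold, so Ingrid controls no company.
Neither Ingrid nor any entity Ingrid controls holds any voting interest in Quillon.
So Ingrid does not control Quillon.

No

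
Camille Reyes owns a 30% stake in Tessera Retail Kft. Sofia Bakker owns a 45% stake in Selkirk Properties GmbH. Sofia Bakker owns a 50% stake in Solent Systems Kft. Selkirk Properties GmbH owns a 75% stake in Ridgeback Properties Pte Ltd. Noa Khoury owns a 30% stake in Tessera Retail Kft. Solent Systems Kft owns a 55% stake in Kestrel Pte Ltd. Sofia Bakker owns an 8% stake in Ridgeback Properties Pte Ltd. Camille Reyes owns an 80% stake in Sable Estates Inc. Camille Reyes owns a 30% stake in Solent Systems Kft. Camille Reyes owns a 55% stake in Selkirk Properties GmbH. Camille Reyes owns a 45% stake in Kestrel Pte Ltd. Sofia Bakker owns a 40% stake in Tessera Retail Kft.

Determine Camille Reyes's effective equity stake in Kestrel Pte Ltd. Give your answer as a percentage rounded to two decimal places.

Camille reaches Kestrel along 2 paths.
Direct stake: 45% = 45%.
Via Solent: 30% × 55% = 16.5%.
Total: 45% + 16.5% = 61.5%.
Rounded: 61.50%.

61.50%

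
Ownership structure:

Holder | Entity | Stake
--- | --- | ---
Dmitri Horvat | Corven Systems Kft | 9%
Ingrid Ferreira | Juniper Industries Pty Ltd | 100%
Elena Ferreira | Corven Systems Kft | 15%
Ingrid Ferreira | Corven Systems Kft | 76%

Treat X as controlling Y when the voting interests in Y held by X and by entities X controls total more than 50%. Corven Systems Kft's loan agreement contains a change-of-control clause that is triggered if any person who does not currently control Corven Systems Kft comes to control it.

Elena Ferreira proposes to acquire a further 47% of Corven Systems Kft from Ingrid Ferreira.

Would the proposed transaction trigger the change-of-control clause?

The purchase adds only to Elena's holdings (Ingrid's stake shrinks), so Elena is the only person who could newly come to control Corven.
Elena's largest direct stake is 15% in Corven, which does not meet the threshold, so Elena controls no company.
In Corven, Elena's side holds only 15%, not > 50%.
So before the transaction, Elena does not control Corven.
After the purchase, Elena's direct stake in Corven rises to 15% + 47% = 62%, and Ingrid's stake falls to 29%.
Elena holds 62% of Corven, so Elena controls Corven.
Elena did not control Corven before and does after, so the clause is triggered.

Yes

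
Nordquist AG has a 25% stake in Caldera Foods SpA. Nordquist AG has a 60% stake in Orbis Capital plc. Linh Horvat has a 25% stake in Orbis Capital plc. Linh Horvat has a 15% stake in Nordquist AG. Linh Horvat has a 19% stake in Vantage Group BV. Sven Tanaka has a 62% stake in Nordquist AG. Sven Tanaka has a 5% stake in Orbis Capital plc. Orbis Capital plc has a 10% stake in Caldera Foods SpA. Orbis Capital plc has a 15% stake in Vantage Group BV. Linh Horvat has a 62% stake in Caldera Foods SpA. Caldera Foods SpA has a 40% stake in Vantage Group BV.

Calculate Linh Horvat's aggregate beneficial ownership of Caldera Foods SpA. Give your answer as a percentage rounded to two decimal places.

Linh reaches Caldera along 4 paths.
Direct stake: 62% = 62%.
Via Nordquist: 15% × 25% = 3.75%.
Via Orbis: 25% × 10% = 2.5%.
Via Nordquist → Orbis: 15% × 60% × 10% = 0.9%.
Total: 62% + 3.75% + 2.5% + 0.9% = 69.15%.

69.15%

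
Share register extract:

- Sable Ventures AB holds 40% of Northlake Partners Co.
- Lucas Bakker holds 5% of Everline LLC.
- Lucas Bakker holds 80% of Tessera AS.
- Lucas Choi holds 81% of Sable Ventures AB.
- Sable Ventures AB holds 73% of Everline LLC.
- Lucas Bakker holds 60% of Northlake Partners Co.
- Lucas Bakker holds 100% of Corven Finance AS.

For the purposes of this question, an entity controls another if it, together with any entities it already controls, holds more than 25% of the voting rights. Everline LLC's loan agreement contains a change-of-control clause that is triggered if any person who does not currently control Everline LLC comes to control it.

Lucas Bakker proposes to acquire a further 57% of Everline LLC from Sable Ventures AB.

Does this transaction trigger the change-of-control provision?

The purchase adds only to Lucas Bakker's holdings (Sable's stake shrinks), so Lucas Bakker is the only person who could newly come to control Everline.
Lucas Bakker holds 100% of Corven, so Lucas Bakker controls Corven.
Lucas Bakker holds 60% of Northlake, so Lucas Bakker controls Northlake.
Lucas Bakker holds 80% of Tessera, so Lucas Bakker controls Tessera.
In Everline, Lucas Bakker's side holds only 5%, not > 25%.
So before the transaction, Lucas Bakker does not control Everline.
After the purchase, Lucas Bakker's direct stake in Everline rises to 5% + 57% = 62%, and Sable's stake falls to 16%.
Lucas Bakker holds 62% of Everline, so Lucas Bakker controls Everline.
Lucas Bakker did not control Everline before and does after, so the clause is triggered.

Yes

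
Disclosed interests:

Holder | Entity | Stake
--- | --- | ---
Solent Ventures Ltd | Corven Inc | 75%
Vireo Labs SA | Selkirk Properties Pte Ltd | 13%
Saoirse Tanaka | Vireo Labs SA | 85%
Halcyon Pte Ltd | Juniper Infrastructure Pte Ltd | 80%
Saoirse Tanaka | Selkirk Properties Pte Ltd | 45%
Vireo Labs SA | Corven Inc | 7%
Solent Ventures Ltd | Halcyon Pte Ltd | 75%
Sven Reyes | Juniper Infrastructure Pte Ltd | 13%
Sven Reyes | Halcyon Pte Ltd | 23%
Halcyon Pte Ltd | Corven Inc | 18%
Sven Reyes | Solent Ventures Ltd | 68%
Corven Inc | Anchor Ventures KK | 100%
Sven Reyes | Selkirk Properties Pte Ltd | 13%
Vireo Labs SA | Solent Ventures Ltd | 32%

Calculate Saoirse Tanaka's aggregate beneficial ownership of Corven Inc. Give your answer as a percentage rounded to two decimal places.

30.02%

Saoirse reaches Corven along 3 paths.
Via Vireo → Solent: 85% × 32% × 75% = 20.4%.
Via Vireo: 85% × 7% = 5.95%.
Via Vireo → Solent → Halcyon: 85% × 32% × 75% × 18% = 3.672%.
Total: 20.4% + 5.95% + 3.672% = 30.022%.
Rounded: 30.02%.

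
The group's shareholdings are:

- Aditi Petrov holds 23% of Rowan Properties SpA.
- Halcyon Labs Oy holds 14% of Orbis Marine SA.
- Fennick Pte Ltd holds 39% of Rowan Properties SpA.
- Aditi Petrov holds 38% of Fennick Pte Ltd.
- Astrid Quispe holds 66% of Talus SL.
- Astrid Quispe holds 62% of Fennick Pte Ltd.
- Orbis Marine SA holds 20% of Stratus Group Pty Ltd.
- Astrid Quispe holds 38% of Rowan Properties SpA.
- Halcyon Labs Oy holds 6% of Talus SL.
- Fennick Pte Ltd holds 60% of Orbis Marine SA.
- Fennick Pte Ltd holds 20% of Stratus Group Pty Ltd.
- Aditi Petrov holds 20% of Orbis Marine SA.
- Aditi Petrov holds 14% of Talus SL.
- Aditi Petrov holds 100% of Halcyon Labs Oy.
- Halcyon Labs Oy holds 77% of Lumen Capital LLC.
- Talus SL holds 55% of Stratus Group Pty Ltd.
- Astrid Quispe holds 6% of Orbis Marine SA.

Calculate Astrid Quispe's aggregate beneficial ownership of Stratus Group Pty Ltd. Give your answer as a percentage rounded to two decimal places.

57.34%

Astrid reaches Stratus along 4 paths.
Via Talus: 66% × 55% = 36.3%.
Via Fennick: 62% × 20% = 12.4%.
Via Fennick → Orbis: 62% × 60% × 20% = 7.44%.
Via Orbis: 6% × 20% = 1.2%.
Total: 36.3% + 12.4% + 7.44% + 1.2% = 57.34%.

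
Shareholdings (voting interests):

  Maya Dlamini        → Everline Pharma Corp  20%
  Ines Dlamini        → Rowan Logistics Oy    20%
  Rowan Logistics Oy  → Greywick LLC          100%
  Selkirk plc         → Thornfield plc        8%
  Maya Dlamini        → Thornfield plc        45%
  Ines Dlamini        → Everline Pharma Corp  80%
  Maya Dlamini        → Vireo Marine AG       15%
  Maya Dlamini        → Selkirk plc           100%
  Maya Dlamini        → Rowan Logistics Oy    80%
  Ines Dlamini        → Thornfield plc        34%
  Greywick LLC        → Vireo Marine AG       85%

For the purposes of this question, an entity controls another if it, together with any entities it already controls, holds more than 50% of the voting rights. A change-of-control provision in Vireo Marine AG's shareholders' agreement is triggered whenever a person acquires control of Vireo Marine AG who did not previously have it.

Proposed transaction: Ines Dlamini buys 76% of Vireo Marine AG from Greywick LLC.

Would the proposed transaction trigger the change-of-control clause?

Yes

The purchase adds only to Ines's holdings (Greywick's stake shrinks), so Ines is the only person who could newly come to control Vireo.
Ines holds 80% of Everline, so Ines controls Everline.
Neither Ines nor any entity Ines controls holds any voting interest in Vireo.
So before the transaction, Ines does not control Vireo.
After the purchase, Ines holds 76% of Vireo directly, and Greywick's stake falls to 9%.
Ines holds 76% of Vireo, so Ines controls Vireo.
Ines did not control Vireo before and does after, so the clause is triggered.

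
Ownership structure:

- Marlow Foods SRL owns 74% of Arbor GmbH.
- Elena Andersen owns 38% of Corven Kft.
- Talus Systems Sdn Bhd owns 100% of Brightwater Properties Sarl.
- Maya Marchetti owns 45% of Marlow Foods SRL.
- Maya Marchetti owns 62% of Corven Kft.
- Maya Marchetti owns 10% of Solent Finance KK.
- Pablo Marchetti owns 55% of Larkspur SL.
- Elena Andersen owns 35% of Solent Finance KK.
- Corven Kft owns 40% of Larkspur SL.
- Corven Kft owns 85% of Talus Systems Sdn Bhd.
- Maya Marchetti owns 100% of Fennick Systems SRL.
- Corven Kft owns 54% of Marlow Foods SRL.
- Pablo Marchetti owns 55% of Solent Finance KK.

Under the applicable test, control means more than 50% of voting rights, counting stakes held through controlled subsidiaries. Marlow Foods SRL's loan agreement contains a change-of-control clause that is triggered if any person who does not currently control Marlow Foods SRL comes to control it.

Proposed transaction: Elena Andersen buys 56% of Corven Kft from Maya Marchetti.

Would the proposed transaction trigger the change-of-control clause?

Yes

The purchase adds only to Elena's holdings (Maya's stake shrinks), so Elena is the only person who could newly come to control Marlow.
Elena's largest direct stake is 38% in Corven, which does not meet the threshold, so Elena controls no company.
Neither Elena nor any entity Elena controls holds any voting interest in Marlow.
So before the transaction, Elena does not control Marlow.
After the purchase, Elena's direct stake in Corven rises to 38% + 56% = 94%, and Maya's stake falls to 6%.
Elena holds 94% of Corven, so Elena controls Corven.
Corven holds 54% of Marlow, so Elena controls Marlow.
Elena did not control Marlow before and does after, so the clause is triggered.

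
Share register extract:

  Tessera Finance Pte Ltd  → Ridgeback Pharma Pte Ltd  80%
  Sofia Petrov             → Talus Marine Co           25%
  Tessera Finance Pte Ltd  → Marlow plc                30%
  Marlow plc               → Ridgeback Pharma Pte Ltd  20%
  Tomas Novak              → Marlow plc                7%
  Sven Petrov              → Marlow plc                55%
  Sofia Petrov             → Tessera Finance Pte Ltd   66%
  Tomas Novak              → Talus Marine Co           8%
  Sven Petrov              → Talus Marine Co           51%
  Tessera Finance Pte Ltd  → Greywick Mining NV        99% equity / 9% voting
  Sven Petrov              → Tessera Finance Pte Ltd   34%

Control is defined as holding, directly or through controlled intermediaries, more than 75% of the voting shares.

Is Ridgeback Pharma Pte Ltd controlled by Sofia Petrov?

No

Sofia's largest direct stake is 66% in Tessera, which does not meet the threshold, so Sofia controls no company.
Neither Sofia nor any entity Sofia controls holds any voting interest in Ridgeback.
So Sofia does not control Ridgeback.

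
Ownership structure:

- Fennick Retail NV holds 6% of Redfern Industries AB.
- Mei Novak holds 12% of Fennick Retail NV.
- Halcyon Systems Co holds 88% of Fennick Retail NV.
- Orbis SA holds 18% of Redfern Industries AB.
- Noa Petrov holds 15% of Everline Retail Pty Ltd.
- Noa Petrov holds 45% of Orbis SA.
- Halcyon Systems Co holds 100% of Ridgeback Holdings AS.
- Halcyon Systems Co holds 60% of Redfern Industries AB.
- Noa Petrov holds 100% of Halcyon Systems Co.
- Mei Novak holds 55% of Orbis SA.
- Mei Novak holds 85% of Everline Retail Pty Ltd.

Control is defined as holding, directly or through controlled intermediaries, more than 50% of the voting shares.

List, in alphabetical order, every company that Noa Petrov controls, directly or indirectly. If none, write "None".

Fennick Retail NV, Halcyon Systems Co, Redfern Industries AB, Ridgeback Holdings AS

Noa holds 100% of Halcyon, so Noa controls Halcyon.
Halcyon holds 88% of Fennick, so Noa controls Fennick.
Halcyon holds 100% of Ridgeback, so Noa controls Ridgeback.
Halcyon and Fennick together hold 60% + 6% = 66% of Redfern, so Noa controls Redfern.
No other company's threshold is met.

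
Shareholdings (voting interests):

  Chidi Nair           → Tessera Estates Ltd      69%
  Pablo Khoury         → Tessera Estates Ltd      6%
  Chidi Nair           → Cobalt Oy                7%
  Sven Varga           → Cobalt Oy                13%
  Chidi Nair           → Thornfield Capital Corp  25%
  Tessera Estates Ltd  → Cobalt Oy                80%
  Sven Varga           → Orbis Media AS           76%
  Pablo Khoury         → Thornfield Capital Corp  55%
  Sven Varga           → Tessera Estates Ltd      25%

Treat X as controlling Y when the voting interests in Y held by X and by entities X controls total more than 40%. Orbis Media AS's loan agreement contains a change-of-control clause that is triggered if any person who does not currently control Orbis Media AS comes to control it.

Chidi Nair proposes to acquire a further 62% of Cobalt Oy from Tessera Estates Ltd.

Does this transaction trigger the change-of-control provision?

No

The purchase adds only to Chidi's holdings (Tessera's stake shrinks), so Chidi is the only person who could newly come to control Orbis.
Chidi holds 69% of Tessera, so Chidi controls Tessera.
Chidi and Tessera together hold 7% + 80% = 87% of Cobalt, so Chidi controls Cobalt.
Neither Chidi nor any entity Chidi controls holds any voting interest in Orbis.
So before the transaction, Chidi does not control Orbis.
After the purchase, Chidi's direct stake in Cobalt rises to 7% + 62% = 69%, and Tessera's stake falls to 18%.
Chidi and Tessera together hold 69% + 18% = 87% of Cobalt, so Chidi controls Cobalt.
After the transaction, neither Chidi nor any entity Chidi controls holds a voting interest in Orbis, so Chidi still does not control it.
No new person acquires control, so the clause is not triggered.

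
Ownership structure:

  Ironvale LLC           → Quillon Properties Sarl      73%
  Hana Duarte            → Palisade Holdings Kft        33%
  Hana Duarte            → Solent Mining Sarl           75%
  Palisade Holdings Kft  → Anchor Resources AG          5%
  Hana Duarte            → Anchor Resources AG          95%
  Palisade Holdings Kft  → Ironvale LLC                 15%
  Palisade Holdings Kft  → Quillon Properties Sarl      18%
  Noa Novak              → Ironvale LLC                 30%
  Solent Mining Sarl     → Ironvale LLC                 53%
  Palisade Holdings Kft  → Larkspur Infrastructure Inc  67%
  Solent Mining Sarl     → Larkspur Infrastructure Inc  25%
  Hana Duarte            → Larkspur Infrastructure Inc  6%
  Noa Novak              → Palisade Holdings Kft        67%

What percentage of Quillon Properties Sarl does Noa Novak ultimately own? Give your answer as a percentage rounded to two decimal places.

41.30%

Noa reaches Quillon along 3 paths.
Via Ironvale: 30% × 73% = 21.9%.
Via Palisade → Ironvale: 67% × 15% × 73% = 7.3365%.
Via Palisade: 67% × 18% = 12.06%.
Total: 21.9% + 7.3365% + 12.06% = 41.2965%.
Rounded: 41.30%.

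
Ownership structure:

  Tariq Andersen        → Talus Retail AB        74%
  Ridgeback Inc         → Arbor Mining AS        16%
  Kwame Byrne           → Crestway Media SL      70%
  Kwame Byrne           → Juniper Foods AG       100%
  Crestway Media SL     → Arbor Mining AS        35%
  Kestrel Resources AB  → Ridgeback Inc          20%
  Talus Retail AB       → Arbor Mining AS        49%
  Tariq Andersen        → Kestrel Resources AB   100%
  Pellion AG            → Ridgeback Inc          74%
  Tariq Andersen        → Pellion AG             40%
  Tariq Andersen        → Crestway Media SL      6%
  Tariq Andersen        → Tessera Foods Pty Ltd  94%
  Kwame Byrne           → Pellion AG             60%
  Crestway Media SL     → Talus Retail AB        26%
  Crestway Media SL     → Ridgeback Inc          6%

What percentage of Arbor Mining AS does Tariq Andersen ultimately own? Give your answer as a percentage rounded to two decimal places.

Tariq reaches Arbor along 6 paths.
Via Crestway: 6% × 35% = 2.1%.
Via Crestway → Talus: 6% × 26% × 49% = 0.7644%.
Via Talus: 74% × 49% = 36.26%.
Via Kestrel → Ridgeback: 100% × 20% × 16% = 3.2%.
Via Crestway → Ridgeback: 6% × 6% × 16% = 0.0576%.
Via Pellion → Ridgeback: 40% × 74% × 16% = 4.736%.
Total: 2.1% + 0.7644% + 36.26% + 3.2% + 0.0576% + 4.736% = 47.118%.
Rounded: 47.12%.

47.12%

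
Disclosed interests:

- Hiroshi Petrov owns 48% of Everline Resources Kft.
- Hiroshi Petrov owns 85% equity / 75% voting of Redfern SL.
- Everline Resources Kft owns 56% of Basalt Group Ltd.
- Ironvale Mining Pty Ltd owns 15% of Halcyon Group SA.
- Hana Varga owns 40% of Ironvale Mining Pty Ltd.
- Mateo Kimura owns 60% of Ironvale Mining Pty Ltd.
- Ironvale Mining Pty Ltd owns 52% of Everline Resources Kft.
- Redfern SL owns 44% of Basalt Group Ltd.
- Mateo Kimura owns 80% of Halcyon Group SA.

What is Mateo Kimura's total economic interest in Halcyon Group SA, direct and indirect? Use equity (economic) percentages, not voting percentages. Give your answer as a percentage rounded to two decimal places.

Mateo reaches Halcyon along 2 paths.
Direct stake: 80% = 80%.
Via Ironvale: 60% × 15% = 9%.
Total: 80% + 9% = 89%.
Rounded: 89.00%.

89.00%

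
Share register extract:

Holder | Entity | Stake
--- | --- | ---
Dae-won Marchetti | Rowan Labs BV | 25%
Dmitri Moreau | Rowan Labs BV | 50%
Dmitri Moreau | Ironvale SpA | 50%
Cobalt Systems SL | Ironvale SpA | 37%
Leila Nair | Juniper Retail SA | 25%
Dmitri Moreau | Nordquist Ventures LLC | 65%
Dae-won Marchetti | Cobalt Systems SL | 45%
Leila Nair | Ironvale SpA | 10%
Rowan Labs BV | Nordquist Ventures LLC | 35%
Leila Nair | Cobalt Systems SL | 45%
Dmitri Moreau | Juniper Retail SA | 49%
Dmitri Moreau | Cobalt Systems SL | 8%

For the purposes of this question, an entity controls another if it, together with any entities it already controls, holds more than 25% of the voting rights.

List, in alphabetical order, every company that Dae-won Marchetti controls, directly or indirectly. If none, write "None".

Cobalt Systems SL, Ironvale SpA

Dae-won holds 45% of Cobalt, so Dae-won controls Cobalt.
Cobalt holds 37% of Ironvale, so Dae-won controls Ironvale.
No other company's threshold is met.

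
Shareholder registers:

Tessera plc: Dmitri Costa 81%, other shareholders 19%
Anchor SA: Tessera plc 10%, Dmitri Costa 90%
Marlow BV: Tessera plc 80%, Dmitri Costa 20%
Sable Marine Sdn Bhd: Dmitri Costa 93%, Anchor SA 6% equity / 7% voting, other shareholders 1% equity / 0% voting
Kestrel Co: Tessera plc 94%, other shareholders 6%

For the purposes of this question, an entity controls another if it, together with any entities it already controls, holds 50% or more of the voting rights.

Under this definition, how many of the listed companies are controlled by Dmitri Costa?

Dmitri holds 81% of Tessera, so Dmitri controls Tessera.
Tessera and Dmitri together hold 10% + 90% = 100% of Anchor, so Dmitri controls Anchor.
Tessera and Dmitri together hold 80% + 20% = 100% of Marlow, so Dmitri controls Marlow.
Dmitri and Anchor together hold 93% + 7% = 100% of Sable, so Dmitri controls Sable.
Tessera holds 94% of Kestrel, so Dmitri controls Kestrel.
Dmitri controls 5 companies.

5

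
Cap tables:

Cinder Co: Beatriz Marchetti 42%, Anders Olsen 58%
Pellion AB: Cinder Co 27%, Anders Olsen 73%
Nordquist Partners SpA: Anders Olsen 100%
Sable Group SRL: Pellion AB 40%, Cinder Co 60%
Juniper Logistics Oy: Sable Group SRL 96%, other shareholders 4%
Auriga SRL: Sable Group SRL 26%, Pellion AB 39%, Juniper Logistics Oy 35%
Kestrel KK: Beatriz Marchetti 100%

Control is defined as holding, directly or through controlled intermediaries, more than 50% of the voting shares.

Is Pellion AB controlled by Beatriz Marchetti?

Beatriz holds 100% of Kestrel, so Beatriz controls Kestrel.
Neither Beatriz nor any entity Beatriz controls holds any voting interest in Pellion.
So Beatriz does not control Pellion.

No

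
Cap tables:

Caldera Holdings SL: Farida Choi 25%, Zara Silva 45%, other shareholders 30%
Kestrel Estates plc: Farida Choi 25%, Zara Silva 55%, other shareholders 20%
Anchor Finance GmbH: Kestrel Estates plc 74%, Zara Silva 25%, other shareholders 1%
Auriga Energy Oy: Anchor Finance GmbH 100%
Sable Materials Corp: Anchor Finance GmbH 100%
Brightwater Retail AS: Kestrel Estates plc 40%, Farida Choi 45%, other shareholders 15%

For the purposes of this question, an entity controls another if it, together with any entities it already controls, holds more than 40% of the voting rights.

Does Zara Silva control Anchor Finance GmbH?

Zara holds 55% of Kestrel, so Zara controls Kestrel.
Kestrel and Zara together hold 74% + 25% = 99% of Anchor, so Zara controls Anchor.

Yes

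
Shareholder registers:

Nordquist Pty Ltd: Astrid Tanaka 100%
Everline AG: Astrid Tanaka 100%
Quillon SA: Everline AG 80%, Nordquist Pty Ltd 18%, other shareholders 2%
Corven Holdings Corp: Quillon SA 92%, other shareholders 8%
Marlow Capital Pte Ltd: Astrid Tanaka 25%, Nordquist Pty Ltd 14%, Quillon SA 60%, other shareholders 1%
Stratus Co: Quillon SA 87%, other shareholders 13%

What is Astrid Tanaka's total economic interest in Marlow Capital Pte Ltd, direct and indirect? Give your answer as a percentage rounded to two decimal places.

Astrid reaches Marlow along 4 paths.
Direct stake: 25% = 25%.
Via Nordquist: 100% × 14% = 14%.
Via Everline → Quillon: 100% × 80% × 60% = 48%.
Via Nordquist → Quillon: 100% × 18% × 60% = 10.8%.
Total: 25% + 14% + 48% + 10.8% = 97.8%.
Rounded: 97.80%.

97.80%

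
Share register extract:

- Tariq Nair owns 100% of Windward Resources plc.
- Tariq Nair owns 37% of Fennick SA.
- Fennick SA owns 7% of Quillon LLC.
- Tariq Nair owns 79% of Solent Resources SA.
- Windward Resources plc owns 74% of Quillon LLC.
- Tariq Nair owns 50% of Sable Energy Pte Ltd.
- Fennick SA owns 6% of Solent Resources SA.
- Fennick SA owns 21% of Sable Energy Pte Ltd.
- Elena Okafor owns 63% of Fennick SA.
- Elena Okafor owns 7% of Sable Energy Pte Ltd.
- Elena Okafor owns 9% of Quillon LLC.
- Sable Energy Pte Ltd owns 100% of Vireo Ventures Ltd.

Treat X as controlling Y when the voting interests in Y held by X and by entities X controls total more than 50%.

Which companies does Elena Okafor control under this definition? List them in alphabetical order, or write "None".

Elena holds 63% of Fennick, so Elena controls Fennick.
No other company's threshold is met.

Fennick SA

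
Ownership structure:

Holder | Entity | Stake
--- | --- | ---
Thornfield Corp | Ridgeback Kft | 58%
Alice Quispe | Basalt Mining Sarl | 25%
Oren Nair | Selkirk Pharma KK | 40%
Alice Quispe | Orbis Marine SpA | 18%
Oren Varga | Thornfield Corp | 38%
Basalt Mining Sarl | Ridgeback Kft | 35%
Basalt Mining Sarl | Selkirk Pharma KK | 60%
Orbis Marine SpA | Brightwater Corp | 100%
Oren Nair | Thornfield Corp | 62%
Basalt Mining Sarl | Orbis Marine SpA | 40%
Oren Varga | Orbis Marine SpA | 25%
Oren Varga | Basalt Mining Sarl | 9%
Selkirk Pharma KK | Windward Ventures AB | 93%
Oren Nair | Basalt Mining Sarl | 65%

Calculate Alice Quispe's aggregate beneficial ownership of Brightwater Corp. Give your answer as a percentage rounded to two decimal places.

Alice reaches Brightwater along 2 paths.
Via Basalt → Orbis: 25% × 40% × 100% = 10%.
Via Orbis: 18% × 100% = 18%.
Total: 10% + 18% = 28%.
Rounded: 28.00%.

28.00%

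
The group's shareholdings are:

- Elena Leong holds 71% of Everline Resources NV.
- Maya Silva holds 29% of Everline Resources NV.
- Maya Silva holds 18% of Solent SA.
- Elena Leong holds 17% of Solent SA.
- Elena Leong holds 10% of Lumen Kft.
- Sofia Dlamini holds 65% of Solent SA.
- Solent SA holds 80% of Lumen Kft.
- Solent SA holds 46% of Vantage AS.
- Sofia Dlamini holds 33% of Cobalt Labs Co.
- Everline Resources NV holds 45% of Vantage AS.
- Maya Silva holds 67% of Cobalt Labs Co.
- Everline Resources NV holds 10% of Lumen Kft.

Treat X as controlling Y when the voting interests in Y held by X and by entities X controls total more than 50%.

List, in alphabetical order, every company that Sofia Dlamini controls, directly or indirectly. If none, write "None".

Lumen Kft, Solent SA

Sofia holds 65% of Solent, so Sofia controls Solent.
Solent holds 80% of Lumen, so Sofia controls Lumen.
No other company's threshold is met.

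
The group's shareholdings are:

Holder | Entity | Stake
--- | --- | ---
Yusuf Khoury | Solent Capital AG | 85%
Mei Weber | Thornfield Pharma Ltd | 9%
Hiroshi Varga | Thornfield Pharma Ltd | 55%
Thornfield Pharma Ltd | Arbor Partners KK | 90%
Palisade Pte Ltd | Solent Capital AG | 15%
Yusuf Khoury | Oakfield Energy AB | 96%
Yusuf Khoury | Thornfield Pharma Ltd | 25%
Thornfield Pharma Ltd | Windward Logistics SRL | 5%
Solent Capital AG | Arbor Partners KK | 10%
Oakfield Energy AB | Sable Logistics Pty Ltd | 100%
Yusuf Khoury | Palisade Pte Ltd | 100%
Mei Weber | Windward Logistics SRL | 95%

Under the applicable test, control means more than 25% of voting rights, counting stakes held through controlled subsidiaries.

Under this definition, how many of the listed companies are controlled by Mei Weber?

Mei holds 95% of Windward, so Mei controls Windward.
No other company's threshold is met.
Mei controls 1 company.

1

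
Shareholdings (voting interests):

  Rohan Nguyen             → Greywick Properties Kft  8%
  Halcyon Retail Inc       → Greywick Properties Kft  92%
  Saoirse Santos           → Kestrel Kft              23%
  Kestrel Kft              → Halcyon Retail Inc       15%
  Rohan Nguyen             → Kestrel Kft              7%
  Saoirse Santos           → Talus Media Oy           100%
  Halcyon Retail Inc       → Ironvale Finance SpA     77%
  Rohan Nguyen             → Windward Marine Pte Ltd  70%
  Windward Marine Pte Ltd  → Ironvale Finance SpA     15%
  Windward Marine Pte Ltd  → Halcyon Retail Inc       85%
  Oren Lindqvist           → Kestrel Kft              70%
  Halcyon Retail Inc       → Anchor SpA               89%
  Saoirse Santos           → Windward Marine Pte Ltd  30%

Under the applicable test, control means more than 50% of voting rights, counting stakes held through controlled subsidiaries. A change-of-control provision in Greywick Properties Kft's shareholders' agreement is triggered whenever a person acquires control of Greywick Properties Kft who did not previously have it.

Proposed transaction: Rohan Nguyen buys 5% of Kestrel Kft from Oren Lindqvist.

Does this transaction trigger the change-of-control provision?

The purchase adds only to Rohan's holdings (Oren's stake shrinks), so Rohan is the only person who could newly come to control Greywick.
Rohan holds 70% of Windward, so Rohan controls Windward.
Windward holds 85% of Halcyon, so Rohan controls Halcyon.
Halcyon and Rohan together hold 92% + 8% = 100% of Greywick, so Rohan controls Greywick.
So Rohan already controls Greywick before the transaction.
After the purchase, Rohan's direct stake in Kestrel rises to 7% + 5% = 12%, and Oren's stake falls to 65%.
Rohan controlled Greywick already, so this is not a new person acquiring control; every other person's position is unchanged or reduced.
No new person acquires control, so the clause is not triggered.

No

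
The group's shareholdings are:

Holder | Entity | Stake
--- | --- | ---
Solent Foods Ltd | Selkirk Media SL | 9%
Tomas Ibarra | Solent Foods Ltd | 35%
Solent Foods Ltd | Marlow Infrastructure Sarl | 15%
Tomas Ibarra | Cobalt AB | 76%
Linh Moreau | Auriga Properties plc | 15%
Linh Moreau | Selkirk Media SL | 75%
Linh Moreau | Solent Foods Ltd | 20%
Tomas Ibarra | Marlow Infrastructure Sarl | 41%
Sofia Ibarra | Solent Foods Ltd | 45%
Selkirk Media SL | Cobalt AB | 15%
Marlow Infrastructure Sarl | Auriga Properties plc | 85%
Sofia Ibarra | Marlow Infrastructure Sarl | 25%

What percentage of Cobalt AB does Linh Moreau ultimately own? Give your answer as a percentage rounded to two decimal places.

Linh reaches Cobalt along 2 paths.
Via Solent → Selkirk: 20% × 9% × 15% = 0.27%.
Via Selkirk: 75% × 15% = 11.25%.
Total: 0.27% + 11.25% = 11.52%.

11.52%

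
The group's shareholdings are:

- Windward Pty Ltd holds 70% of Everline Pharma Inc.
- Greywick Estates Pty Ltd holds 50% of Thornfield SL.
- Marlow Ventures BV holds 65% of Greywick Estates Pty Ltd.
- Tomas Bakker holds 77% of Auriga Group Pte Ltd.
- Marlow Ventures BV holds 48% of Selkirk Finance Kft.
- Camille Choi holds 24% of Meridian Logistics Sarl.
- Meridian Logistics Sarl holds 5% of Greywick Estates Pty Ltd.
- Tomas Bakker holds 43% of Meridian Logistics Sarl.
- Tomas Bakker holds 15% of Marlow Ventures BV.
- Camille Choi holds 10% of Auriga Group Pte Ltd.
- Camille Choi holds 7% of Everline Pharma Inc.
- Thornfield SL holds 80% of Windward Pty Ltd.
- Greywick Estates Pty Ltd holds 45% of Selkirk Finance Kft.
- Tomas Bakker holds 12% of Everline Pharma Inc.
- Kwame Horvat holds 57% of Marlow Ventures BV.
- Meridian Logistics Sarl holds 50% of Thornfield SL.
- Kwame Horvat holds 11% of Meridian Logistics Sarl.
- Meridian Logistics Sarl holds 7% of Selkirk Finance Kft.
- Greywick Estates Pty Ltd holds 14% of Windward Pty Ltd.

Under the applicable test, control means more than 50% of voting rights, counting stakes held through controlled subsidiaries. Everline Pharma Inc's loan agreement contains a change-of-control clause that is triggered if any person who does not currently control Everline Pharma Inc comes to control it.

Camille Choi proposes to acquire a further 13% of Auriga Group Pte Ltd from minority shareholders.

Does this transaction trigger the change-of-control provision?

The purchase changes only Camille's holdings, so Camille is the only person who could newly come to control Everline.
Camille's largest direct stake is 24% in Meridian, which does not meet the threshold, so Camille controls no company.
In Everline, Camille's side holds only 7%, not > 50%.
So before the transaction, Camille does not control Everline.
After the purchase, Camille's direct stake in Auriga rises to 10% + 13% = 23%.
Camille's side now holds 23% of Auriga, not > 50%, so Camille still does not control Auriga.
After the transaction, Camille's side holds 7% of Everline, not > 50%, so Camille still does not control Everline.
No new person acquires control, so the clause is not triggered.

No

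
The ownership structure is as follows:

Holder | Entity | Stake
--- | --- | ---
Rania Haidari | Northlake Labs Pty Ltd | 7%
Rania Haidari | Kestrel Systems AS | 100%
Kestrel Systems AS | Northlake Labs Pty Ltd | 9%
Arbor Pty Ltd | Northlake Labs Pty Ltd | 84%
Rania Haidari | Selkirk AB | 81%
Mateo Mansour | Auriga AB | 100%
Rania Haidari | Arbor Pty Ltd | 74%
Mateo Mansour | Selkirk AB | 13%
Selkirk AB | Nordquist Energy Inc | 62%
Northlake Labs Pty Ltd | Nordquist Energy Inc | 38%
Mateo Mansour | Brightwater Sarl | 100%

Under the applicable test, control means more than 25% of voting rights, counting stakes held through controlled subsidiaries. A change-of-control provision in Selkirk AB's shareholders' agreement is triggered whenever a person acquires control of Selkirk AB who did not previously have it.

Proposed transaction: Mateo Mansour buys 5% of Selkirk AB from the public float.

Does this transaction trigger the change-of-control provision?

No

The purchase changes only Mateo's holdings, so Mateo is the only person who could newly come to control Selkirk.
Mateo holds 100% of Auriga, so Mateo controls Auriga.
Mateo holds 100% of Brightwater, so Mateo controls Brightwater.
In Selkirk, Mateo's side holds only 13%, not > 25%.
So before the transaction, Mateo does not control Selkirk.
After the purchase, Mateo's direct stake in Selkirk rises to 13% + 5% = 18%.
After the transaction, Mateo's side holds 18% of Selkirk, not > 25%, so Mateo still does not control Selkirk.
No new person acquires control, so the clause is not triggered.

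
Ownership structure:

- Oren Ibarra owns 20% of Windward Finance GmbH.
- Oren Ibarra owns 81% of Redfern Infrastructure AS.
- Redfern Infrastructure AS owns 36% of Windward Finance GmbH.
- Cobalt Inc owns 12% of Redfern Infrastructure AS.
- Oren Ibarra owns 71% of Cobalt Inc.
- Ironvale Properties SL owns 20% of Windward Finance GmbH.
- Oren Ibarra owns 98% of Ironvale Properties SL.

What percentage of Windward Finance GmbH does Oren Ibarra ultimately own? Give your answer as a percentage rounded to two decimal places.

Oren reaches Windward along 4 paths.
Via Redfern: 81% × 36% = 29.16%.
Via Cobalt → Redfern: 71% × 12% × 36% = 3.0672%.
Via Ironvale: 98% × 20% = 19.6%.
Direct stake: 20% = 20%.
Total: 29.16% + 3.0672% + 19.6% + 20% = 71.8272%.
Rounded: 71.83%.

71.83%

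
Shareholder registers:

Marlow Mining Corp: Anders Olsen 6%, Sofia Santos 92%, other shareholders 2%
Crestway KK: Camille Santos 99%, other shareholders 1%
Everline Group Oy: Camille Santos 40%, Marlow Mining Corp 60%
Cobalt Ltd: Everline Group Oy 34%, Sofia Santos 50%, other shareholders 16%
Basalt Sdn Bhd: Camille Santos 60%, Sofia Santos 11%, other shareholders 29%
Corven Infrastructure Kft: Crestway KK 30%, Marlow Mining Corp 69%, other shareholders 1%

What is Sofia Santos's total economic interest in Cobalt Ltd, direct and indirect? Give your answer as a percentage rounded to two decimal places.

Sofia reaches Cobalt along 2 paths.
Via Marlow → Everline: 92% × 60% × 34% = 18.768%.
Direct stake: 50% = 50%.
Total: 18.768% + 50% = 68.768%.
Rounded: 68.77%.

68.77%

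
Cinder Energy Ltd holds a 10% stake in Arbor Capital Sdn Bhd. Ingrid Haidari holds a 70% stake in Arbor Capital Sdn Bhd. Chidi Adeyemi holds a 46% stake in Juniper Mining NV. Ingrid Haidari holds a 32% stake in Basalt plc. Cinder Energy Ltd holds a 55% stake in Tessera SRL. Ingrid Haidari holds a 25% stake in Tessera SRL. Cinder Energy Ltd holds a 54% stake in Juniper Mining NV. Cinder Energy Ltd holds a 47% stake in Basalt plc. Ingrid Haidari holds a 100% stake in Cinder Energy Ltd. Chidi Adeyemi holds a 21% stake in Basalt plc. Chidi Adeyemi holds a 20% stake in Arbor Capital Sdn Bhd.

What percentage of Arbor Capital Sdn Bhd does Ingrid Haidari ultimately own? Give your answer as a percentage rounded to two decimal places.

80.00%

Ingrid reaches Arbor along 2 paths.
Via Cinder: 100% × 10% = 10%.
Direct stake: 70% = 70%.
Total: 10% + 70% = 80%.
Rounded: 80.00%.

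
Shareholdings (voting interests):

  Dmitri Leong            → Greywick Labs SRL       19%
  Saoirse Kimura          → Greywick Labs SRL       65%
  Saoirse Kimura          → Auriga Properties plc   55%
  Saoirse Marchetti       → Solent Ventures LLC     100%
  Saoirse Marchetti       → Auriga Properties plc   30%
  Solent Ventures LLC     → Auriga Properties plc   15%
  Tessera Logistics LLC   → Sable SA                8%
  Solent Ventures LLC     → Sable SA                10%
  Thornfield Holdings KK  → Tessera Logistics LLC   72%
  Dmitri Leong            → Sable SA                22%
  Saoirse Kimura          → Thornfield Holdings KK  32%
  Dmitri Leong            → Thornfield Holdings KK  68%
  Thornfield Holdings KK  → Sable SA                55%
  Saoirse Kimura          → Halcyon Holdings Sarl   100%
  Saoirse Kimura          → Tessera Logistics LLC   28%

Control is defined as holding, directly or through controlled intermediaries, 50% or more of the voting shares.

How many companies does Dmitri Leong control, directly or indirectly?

Dmitri holds 68% of Thornfield, so Dmitri controls Thornfield.
Thornfield holds 72% of Tessera, so Dmitri controls Tessera.
Thornfield and Tessera and Dmitri together hold 55% + 8% + 22% = 85% of Sable, so Dmitri controls Sable.
No other company's threshold is met.
Dmitri controls 3 companies.

3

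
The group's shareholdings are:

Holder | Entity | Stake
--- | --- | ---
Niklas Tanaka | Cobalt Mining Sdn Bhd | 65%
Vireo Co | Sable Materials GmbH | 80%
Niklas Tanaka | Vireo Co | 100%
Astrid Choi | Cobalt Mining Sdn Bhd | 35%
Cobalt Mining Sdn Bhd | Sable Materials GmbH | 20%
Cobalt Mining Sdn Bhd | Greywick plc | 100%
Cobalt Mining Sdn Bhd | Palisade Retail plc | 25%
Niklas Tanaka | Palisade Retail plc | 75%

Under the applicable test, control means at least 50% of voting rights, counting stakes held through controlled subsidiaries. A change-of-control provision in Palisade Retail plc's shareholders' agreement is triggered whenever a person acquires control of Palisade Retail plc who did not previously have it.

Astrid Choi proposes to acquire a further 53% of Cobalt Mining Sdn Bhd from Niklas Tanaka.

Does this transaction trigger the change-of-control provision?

The purchase adds only to Astrid's holdings (Niklas's stake shrinks), so Astrid is the only person who could newly come to control Palisade.
Astrid's largest direct stake is 35% in Cobalt, which does not meet the threshold, so Astrid controls no company.
Neither Astrid nor any entity Astrid controls holds any voting interest in Palisade.
So before the transaction, Astrid does not control Palisade.
After the purchase, Astrid's direct stake in Cobalt rises to 35% + 53% = 88%, and Niklas's stake falls to 12%.
Astrid holds 88% of Cobalt, so Astrid controls Cobalt.
Cobalt holds 100% of Greywick, so Astrid controls Greywick.
After the transaction, Astrid's side holds 25% of Palisade, not ≥ 50%, so Astrid still does not control Palisade.
No new person acquires control, so the clause is not triggered.

No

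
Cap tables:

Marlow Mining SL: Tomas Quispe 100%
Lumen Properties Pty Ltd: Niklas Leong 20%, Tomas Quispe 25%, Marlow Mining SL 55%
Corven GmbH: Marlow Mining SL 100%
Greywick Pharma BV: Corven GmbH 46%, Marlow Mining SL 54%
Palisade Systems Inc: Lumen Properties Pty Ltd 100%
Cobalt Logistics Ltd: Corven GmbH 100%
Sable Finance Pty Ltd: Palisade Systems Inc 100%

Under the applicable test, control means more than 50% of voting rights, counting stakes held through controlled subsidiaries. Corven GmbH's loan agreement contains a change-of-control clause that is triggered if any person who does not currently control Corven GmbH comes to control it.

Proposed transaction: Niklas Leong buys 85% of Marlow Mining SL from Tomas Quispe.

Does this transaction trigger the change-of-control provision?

Yes

The purchase adds only to Niklas's holdings (Tomas's stake shrinks), so Niklas is the only person who could newly come to control Corven.
Niklas's largest direct stake is 20% in Lumen, which does not meet the threshold, so Niklas controls no company.
Neither Niklas nor any entity Niklas controls holds any voting interest in Corven.
So before the transaction, Niklas does not control Corven.
After the purchase, Niklas holds 85% of Marlow directly, and Tomas's stake falls to 15%.
Niklas holds 85% of Marlow, so Niklas controls Marlow.
Marlow holds 100% of Corven, so Niklas controls Corven.
Niklas did not control Corven before and does after, so the clause is triggered.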